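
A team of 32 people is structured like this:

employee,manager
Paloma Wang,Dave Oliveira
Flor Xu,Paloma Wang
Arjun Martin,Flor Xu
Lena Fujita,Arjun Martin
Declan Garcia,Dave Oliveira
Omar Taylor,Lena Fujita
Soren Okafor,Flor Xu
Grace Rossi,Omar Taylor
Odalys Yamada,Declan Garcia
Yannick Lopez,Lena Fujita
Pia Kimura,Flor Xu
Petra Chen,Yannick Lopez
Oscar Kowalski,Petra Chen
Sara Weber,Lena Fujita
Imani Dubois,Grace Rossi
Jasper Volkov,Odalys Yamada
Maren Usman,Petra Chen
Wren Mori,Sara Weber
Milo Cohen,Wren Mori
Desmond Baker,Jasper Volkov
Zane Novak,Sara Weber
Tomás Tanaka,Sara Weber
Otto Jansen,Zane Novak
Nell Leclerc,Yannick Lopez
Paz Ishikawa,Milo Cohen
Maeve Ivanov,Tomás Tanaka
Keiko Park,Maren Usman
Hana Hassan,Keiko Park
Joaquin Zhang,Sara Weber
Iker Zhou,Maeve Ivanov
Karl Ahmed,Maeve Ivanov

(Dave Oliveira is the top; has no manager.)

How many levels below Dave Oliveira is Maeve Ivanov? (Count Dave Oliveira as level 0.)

7

Chain from Maeve Ivanov up to Dave Oliveira: Maeve Ivanov → Tomás Tanaka → Sara Weber → Lena Fujita → Arjun Martin → Flor Xu → Paloma Wang → Dave Oliveira. That is 7 steps up, so Maeve Ivanov is 7 levels below Dave Oliveira.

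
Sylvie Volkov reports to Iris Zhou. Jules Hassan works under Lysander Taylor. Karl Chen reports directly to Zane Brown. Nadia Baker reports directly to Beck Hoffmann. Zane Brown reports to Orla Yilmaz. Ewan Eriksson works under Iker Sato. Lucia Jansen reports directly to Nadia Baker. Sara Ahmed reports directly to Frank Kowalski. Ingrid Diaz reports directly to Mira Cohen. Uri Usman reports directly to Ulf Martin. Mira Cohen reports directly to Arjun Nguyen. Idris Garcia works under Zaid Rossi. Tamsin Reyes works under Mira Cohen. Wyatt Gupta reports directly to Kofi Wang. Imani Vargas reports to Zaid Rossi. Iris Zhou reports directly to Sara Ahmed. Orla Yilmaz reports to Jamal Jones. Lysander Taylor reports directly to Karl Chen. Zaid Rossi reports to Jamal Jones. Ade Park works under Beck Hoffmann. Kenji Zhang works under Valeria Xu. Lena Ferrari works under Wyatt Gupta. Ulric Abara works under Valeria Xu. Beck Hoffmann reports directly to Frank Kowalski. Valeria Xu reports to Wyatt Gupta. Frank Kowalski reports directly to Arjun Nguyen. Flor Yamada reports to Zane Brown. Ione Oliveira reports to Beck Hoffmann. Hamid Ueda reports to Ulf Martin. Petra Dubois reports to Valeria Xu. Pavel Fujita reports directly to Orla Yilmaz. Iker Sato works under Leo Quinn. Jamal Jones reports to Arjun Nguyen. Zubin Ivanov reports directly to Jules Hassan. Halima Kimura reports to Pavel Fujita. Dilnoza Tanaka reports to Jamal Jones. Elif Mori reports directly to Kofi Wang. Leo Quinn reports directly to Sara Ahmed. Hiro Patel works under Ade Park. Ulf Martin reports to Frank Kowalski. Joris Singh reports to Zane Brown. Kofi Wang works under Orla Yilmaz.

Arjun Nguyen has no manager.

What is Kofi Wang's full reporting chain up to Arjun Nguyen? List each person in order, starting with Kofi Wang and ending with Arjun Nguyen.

Kofi Wang reports to Orla Yilmaz. Orla Yilmaz reports to Jamal Jones. Jamal Jones reports to Arjun Nguyen. Arjun Nguyen is at the top.

Kofi Wang -> Orla Yilmaz -> Jamal Jones -> Arjun Nguyen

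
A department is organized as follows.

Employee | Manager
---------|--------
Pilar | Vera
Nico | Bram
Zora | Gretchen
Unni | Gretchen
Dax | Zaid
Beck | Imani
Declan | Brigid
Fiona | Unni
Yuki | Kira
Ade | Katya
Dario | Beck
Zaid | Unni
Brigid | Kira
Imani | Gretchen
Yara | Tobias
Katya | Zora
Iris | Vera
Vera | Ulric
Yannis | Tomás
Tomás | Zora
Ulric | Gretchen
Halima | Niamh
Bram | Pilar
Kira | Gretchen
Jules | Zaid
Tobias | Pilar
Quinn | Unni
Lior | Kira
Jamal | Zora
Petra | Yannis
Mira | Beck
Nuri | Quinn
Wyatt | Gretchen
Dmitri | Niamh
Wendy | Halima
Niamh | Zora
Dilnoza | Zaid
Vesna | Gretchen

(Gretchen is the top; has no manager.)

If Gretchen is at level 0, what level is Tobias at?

Chain from Tobias up to Gretchen: Tobias → Pilar → Vera → Ulric → Gretchen. That is 4 steps up, so Tobias is 4 levels below Gretchen.

4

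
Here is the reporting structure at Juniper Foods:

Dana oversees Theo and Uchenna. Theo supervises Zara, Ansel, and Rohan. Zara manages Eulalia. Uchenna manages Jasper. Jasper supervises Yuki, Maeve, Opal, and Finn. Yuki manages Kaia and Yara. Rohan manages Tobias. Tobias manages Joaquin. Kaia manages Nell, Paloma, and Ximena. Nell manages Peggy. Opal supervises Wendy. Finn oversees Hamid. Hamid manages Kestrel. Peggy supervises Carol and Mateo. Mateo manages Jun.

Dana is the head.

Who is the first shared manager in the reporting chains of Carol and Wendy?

Carol's chain of managers is Peggy, Nell, Kaia, Yuki, Jasper, Uchenna, Dana. Wendy's chain of managers is Opal, Jasper, Uchenna, Dana. The first manager that appears in both chains is Jasper.

Jasper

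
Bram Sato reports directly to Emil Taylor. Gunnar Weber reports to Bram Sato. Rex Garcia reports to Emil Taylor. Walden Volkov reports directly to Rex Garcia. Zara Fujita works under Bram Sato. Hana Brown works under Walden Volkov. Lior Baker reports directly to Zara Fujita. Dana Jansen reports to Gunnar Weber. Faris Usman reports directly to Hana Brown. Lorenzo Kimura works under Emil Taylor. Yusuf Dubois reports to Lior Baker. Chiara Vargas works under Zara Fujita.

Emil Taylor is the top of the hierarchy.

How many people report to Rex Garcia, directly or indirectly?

3

Rex Garcia directly manages Walden Volkov. Under Walden Volkov: Hana Brown, Faris Usman (2). That's 3 in total.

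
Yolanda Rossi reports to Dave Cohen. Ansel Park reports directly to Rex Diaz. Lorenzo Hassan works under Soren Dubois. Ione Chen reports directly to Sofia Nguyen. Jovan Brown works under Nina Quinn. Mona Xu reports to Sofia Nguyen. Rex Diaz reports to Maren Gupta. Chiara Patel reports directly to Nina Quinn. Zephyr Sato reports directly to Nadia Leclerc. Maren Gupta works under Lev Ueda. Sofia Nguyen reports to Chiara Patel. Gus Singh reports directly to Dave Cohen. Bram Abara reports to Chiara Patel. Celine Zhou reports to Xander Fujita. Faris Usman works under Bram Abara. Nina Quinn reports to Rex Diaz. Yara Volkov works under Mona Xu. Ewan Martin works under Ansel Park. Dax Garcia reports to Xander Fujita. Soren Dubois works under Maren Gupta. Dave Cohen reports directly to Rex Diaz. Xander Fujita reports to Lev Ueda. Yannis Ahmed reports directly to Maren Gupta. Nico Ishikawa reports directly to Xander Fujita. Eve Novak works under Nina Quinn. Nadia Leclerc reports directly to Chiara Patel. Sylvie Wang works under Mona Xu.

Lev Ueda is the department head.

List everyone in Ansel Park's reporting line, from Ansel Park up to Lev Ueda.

Ansel Park -> Rex Diaz -> Maren Gupta -> Lev Ueda

Ansel Park reports to Rex Diaz. Rex Diaz reports to Maren Gupta. Maren Gupta reports to Lev Ueda. Lev Ueda is at the top.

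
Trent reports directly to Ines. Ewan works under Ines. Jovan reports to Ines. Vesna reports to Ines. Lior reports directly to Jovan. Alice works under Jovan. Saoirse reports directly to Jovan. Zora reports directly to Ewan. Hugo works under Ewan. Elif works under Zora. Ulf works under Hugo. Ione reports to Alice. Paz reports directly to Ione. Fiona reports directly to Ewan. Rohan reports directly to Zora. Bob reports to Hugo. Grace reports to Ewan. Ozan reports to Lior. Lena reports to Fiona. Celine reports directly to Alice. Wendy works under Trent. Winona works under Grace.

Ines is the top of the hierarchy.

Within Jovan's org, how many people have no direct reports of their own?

The people in Jovan's organization with no one reporting to them are Saoirse, Celine, Paz, Ozan. That is 4.

4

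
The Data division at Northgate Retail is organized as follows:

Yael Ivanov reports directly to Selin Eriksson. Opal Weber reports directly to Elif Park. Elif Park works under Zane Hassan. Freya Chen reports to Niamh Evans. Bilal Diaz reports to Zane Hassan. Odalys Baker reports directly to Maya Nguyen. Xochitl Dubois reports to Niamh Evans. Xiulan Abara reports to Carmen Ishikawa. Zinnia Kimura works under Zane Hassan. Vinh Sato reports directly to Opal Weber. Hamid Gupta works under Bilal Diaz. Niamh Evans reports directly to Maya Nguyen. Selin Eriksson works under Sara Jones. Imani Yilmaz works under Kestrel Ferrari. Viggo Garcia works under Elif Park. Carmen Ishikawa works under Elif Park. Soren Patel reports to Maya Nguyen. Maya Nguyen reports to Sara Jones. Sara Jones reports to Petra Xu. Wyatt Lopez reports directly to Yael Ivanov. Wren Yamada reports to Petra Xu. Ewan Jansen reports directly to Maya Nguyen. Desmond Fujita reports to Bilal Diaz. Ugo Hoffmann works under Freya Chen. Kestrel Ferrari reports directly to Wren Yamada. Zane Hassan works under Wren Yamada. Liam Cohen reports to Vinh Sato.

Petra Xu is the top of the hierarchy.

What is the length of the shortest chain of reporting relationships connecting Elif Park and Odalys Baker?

Elif Park is 3 levels below Petra Xu, and Odalys Baker is 3 levels below Petra Xu (their lowest common manager). The shortest path runs up from Elif Park to Petra Xu and back down to Odalys Baker: 3 + 3 = 6 links.

6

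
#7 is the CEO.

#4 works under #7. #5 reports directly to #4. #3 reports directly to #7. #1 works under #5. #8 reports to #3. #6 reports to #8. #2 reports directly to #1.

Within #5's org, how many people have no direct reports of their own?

1

The only person in #5's organization with no one reporting to them is #2. That is 1.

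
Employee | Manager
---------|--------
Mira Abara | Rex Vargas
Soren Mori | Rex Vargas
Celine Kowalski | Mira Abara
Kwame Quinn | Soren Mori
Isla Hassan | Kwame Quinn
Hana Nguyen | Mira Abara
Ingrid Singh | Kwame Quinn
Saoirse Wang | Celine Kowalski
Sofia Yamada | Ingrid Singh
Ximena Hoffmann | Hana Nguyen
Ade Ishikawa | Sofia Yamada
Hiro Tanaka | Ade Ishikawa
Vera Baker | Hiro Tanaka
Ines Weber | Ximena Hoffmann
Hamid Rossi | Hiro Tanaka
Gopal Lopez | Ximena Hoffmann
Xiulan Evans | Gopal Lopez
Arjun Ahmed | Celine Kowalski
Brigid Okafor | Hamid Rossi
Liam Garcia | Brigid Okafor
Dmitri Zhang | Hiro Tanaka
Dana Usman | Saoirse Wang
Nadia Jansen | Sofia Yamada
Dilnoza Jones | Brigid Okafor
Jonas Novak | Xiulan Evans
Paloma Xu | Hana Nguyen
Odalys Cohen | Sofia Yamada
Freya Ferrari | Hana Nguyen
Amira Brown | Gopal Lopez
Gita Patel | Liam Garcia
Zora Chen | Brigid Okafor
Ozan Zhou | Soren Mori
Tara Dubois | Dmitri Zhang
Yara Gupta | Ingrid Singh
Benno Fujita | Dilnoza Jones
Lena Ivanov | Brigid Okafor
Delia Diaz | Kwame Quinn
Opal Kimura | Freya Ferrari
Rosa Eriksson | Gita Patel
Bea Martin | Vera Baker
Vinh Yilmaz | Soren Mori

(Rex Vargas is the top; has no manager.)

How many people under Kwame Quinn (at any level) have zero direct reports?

11

The people in Kwame Quinn's organization with no one reporting to them are Delia Diaz, Yara Gupta, Odalys Cohen, Nadia Jansen, Tara Dubois, Lena Ivanov, Zora Chen, Benno Fujita, Rosa Eriksson, Bea Martin, Isla Hassan. That is 11.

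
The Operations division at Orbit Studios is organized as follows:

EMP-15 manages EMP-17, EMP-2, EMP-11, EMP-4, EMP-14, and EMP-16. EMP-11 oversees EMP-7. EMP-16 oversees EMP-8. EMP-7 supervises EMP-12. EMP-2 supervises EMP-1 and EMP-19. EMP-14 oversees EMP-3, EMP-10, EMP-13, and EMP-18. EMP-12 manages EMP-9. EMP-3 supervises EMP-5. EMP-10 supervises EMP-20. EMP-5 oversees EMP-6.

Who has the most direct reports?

EMP-15

Direct-report counts: EMP-15 has 6; EMP-14 has 4; EMP-10 has 1; EMP-3 has 1; EMP-5 has 1; EMP-2 has 2; EMP-16 has 1; EMP-11 has 1; EMP-7 has 1; EMP-12 has 1. The largest is 6, held by EMP-15.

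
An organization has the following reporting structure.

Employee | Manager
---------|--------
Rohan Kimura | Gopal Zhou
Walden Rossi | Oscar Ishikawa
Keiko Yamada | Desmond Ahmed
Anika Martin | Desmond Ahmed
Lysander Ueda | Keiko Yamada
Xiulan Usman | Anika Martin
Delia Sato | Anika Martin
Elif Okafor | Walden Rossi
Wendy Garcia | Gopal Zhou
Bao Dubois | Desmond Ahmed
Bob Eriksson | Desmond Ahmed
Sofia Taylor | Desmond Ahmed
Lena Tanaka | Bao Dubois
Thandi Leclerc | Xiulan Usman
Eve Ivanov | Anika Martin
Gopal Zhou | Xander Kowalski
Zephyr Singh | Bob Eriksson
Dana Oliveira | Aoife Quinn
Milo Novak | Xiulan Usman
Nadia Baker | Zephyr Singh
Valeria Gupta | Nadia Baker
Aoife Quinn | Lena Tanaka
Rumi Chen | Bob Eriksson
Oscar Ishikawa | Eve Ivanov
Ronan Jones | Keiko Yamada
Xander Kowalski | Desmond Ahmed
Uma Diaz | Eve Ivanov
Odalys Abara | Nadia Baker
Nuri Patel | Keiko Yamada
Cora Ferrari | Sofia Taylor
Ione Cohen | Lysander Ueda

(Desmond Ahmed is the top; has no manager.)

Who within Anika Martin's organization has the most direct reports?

Direct-report counts within Anika Martin's organization: Anika Martin has 3; Eve Ivanov has 2; Oscar Ishikawa has 1; Walden Rossi has 1; Xiulan Usman has 2. The largest is 3, held by Anika Martin.

Anika Martin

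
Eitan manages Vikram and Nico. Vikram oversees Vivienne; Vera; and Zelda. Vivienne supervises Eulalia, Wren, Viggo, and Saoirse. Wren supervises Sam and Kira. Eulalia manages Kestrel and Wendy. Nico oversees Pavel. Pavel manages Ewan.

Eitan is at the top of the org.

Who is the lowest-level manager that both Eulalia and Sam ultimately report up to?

Vivienne

Eulalia's chain of managers is Vivienne, Vikram, Eitan. Sam's chain of managers is Wren, Vivienne, Vikram, Eitan. The first manager that appears in both chains is Vivienne.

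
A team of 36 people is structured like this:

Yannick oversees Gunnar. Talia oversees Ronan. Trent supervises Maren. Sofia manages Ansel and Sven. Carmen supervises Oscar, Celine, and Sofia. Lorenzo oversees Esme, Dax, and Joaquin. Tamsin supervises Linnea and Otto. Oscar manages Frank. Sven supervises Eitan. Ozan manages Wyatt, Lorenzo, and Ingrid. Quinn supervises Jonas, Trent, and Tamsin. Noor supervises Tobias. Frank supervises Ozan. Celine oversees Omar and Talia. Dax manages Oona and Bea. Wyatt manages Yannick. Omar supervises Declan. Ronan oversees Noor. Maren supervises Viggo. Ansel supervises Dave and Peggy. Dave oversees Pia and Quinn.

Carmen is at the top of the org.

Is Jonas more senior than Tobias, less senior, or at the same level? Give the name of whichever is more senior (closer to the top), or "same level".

Both Jonas and Tobias are 5 levels below Carmen.

same level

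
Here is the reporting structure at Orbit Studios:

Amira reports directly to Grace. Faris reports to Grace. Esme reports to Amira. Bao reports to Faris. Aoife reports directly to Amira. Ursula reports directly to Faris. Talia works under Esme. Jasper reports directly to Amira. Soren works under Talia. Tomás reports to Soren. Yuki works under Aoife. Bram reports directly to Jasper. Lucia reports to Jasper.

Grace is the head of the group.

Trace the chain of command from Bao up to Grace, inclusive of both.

Bao -> Faris -> Grace

Bao reports to Faris. Faris reports to Grace. Grace is at the top.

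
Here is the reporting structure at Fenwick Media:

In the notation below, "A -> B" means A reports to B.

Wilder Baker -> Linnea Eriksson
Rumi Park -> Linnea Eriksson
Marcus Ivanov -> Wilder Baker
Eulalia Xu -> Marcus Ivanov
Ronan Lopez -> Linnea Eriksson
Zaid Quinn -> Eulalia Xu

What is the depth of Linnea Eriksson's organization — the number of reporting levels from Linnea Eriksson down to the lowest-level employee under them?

4

The longest chain under Linnea Eriksson runs Linnea Eriksson → Wilder Baker → Marcus Ivanov → Eulalia Xu → Zaid Quinn, which is 4 levels below Linnea Eriksson.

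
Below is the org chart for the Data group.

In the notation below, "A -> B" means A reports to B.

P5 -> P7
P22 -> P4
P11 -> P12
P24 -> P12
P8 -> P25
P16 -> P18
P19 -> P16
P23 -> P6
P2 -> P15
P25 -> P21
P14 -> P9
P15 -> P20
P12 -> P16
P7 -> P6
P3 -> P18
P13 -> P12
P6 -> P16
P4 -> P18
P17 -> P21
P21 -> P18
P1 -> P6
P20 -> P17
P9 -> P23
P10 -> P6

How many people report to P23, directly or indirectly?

2

P23 directly manages P9. Under P9: P14 (1). That's 2 in total.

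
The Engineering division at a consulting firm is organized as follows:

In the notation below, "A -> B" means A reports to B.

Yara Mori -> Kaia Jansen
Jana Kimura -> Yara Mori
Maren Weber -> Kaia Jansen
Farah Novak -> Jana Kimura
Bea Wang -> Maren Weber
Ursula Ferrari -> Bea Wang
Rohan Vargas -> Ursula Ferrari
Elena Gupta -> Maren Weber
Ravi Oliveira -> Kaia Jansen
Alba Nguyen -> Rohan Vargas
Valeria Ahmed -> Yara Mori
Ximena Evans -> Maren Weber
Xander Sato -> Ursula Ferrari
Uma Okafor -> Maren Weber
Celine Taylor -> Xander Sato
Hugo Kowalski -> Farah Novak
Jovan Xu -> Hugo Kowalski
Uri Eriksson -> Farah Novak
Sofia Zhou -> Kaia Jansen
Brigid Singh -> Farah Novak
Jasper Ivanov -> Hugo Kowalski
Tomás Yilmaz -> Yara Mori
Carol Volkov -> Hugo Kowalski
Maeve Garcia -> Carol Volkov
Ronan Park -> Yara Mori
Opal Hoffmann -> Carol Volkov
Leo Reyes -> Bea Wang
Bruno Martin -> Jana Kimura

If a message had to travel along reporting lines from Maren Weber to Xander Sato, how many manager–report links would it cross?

Xander Sato is in Maren Weber's organization: the chain from Xander Sato up to Maren Weber is Xander Sato → Ursula Ferrari → Bea Wang → Maren Weber, which is 3 links.

3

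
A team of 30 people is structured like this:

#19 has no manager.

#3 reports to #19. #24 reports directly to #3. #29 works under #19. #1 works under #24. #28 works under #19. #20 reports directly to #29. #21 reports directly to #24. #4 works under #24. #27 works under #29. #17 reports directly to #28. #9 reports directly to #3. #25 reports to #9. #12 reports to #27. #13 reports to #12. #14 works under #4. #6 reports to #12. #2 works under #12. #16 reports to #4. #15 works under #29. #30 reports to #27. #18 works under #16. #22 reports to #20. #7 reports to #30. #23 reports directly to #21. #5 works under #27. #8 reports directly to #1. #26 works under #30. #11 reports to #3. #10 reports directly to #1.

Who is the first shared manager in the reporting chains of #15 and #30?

#15's chain of managers is #29, #19. #30's chain of managers is #27, #29, #19. The first manager that appears in both chains is #29.

#29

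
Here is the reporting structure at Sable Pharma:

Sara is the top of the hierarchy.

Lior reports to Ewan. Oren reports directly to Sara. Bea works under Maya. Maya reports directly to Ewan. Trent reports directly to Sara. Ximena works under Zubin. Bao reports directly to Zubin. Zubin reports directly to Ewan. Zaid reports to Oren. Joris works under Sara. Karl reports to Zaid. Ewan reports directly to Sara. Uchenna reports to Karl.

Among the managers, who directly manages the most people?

Direct-report counts: Sara has 4; Oren has 1; Zaid has 1; Karl has 1; Ewan has 3; Zubin has 2; Maya has 1. The largest is 4, held by Sara.

Sara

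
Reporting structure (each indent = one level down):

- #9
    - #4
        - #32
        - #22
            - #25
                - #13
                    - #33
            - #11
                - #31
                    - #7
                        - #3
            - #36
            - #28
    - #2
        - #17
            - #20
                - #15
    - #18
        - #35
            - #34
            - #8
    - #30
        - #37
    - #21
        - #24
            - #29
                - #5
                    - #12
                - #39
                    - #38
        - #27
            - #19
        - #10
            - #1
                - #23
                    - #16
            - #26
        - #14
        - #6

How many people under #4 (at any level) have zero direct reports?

The people in #4's organization with no one reporting to them are #28, #36, #3, #33, #32. That is 5.

5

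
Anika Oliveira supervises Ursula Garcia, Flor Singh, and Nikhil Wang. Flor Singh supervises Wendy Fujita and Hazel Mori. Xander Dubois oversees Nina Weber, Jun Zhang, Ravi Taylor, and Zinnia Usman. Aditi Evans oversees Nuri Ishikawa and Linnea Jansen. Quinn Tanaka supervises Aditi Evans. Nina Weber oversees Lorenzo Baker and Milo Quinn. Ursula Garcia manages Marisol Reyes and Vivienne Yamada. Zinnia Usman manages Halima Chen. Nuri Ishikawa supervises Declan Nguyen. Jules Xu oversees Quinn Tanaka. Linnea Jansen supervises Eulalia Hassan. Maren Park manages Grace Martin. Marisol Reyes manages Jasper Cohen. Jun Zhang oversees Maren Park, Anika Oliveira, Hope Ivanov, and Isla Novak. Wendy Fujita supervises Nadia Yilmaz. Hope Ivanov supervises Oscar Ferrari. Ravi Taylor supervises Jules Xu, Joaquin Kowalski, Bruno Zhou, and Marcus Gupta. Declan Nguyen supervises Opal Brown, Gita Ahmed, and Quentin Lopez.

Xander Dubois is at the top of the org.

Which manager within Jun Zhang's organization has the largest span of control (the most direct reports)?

Jun Zhang

Direct-report counts within Jun Zhang's organization: Jun Zhang has 4; Hope Ivanov has 1; Anika Oliveira has 3; Flor Singh has 2; Wendy Fujita has 1; Ursula Garcia has 2; Marisol Reyes has 1; Maren Park has 1. The largest is 4, held by Jun Zhang.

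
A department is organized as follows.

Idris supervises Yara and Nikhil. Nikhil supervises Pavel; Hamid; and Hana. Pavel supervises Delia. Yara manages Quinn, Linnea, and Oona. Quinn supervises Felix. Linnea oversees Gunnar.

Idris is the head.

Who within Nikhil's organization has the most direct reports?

Direct-report counts within Nikhil's organization: Nikhil has 3; Pavel has 1. The largest is 3, held by Nikhil.

Nikhil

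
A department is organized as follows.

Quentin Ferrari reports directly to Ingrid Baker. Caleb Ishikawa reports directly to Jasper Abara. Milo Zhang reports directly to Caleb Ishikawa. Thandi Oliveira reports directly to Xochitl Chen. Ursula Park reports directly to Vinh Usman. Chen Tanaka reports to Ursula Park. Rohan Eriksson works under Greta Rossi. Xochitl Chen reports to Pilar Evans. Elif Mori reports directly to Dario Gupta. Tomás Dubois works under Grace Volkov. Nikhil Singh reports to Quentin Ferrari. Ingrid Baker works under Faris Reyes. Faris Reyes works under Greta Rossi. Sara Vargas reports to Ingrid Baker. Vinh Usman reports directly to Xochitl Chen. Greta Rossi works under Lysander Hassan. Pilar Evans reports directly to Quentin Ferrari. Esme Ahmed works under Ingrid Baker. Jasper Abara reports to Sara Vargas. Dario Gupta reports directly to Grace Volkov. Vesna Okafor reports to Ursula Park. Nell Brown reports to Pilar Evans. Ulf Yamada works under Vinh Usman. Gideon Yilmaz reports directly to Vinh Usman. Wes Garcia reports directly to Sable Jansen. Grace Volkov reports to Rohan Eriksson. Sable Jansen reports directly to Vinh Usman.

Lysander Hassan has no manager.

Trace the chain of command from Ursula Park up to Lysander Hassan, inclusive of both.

Ursula Park reports to Vinh Usman. Vinh Usman reports to Xochitl Chen. Xochitl Chen reports to Pilar Evans. Pilar Evans reports to Quentin Ferrari. Quentin Ferrari reports to Ingrid Baker. Ingrid Baker reports to Faris Reyes. Faris Reyes reports to Greta Rossi. Greta Rossi reports to Lysander Hassan. Lysander Hassan is at the top.

Ursula Park -> Vinh Usman -> Xochitl Chen -> Pilar Evans -> Quentin Ferrari -> Ingrid Baker -> Faris Reyes -> Greta Rossi -> Lysander Hassan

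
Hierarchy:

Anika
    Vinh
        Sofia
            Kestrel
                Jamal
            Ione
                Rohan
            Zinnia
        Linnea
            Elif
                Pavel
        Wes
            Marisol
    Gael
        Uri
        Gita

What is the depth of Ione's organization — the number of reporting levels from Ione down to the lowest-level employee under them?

The longest chain under Ione runs Ione → Rohan, which is 1 level below Ione.

1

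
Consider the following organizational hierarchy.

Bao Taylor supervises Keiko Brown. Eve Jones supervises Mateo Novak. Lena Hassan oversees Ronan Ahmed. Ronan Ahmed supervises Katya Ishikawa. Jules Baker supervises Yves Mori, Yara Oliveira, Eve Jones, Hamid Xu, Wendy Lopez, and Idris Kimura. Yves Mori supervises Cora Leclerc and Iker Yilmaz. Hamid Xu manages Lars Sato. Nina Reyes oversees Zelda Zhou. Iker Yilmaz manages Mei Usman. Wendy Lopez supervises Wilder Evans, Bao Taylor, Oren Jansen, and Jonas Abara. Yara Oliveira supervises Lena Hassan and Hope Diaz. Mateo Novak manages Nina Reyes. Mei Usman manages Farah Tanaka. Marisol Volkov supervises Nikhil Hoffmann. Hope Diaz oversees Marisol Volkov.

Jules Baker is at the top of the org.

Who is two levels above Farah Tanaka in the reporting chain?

Farah Tanaka reports to Mei Usman, and Mei Usman reports to Iker Yilmaz. So Farah Tanaka's skip-level manager is Iker Yilmaz.

Iker Yilmaz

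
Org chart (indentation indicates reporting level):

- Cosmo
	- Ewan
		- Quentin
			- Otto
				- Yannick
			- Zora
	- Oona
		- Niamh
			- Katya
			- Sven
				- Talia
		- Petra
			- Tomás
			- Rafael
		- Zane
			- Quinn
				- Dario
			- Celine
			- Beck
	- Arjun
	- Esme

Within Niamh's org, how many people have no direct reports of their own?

The people in Niamh's organization with no one reporting to them are Talia, Katya. That is 2.

2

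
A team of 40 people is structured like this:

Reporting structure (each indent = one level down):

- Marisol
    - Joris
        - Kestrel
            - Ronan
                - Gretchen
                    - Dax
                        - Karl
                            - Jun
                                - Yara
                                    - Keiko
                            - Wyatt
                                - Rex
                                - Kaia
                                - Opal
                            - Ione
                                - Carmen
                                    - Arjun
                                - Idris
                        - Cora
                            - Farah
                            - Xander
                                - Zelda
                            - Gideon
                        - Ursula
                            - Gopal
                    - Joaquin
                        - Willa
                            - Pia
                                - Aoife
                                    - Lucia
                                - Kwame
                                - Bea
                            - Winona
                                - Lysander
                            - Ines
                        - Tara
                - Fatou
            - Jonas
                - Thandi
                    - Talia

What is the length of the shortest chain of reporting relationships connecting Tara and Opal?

6

Tara is 2 levels below Gretchen, and Opal is 4 levels below Gretchen (their lowest common manager). The shortest path runs up from Tara to Gretchen and back down to Opal: 2 + 4 = 6 links.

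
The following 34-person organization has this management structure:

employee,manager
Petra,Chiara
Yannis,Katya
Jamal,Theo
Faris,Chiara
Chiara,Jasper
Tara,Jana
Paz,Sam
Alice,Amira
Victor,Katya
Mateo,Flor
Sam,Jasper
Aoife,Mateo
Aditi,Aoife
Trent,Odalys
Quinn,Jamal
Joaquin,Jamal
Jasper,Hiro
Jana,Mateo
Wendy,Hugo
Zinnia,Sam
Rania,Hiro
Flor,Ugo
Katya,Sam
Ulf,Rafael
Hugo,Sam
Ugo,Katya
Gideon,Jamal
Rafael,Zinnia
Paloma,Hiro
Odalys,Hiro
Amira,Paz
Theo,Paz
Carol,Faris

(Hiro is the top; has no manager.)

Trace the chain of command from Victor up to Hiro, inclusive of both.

Victor -> Katya -> Sam -> Jasper -> Hiro

Victor reports to Katya. Katya reports to Sam. Sam reports to Jasper. Jasper reports to Hiro. Hiro is at the top.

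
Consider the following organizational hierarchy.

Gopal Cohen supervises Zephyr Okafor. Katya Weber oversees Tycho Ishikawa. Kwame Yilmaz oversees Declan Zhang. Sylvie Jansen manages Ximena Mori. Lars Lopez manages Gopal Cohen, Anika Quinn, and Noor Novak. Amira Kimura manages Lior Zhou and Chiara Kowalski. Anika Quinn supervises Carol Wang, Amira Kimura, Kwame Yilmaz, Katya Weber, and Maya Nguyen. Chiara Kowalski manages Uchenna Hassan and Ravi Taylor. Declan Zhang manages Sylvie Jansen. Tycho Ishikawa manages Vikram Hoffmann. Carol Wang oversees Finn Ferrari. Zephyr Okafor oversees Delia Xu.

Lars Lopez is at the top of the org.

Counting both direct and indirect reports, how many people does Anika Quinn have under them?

15

Anika Quinn directly manages Carol Wang, Amira Kimura, Kwame Yilmaz, Katya Weber, Maya Nguyen. Under Carol Wang: Finn Ferrari (1). Under Amira Kimura: Chiara Kowalski, Ravi Taylor, Uchenna Hassan, Lior Zhou (4). Under Kwame Yilmaz: Declan Zhang, Sylvie Jansen, Ximena Mori (3). Under Katya Weber: Tycho Ishikawa, Vikram Hoffmann (2). Maya Nguyen has no reports. So Anika Quinn's organization is 5 direct reports plus everyone under them: 2 + 5 + 4 + 3 + 1 = 15.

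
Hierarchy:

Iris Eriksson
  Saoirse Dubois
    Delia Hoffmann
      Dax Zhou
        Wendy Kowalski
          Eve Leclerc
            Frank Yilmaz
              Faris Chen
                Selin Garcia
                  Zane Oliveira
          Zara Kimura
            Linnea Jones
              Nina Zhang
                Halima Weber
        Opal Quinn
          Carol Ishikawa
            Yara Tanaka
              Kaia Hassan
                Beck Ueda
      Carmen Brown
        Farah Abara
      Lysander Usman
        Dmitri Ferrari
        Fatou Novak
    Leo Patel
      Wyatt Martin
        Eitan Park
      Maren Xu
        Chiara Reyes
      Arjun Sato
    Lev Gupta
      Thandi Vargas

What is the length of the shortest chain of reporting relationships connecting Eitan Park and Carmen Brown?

Eitan Park is 3 levels below Saoirse Dubois, and Carmen Brown is 2 levels below Saoirse Dubois (their lowest common manager). The shortest path runs up from Eitan Park to Saoirse Dubois and back down to Carmen Brown: 3 + 2 = 5 links.

5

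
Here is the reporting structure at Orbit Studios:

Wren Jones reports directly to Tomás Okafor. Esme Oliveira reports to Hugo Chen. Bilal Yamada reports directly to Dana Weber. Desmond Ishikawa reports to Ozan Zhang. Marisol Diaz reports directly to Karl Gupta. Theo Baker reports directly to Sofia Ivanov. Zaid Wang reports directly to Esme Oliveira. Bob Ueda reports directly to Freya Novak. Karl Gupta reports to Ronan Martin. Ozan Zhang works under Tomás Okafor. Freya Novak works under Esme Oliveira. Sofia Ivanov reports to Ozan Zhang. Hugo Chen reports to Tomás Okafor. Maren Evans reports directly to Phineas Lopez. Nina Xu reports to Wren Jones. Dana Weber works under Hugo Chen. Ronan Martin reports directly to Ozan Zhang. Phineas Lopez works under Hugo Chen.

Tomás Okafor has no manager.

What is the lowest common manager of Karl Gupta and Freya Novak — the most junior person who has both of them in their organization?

Tomás Okafor

Karl Gupta's chain of managers is Ronan Martin, Ozan Zhang, Tomás Okafor. Freya Novak's chain of managers is Esme Oliveira, Hugo Chen, Tomás Okafor. The first manager that appears in both chains is Tomás Okafor.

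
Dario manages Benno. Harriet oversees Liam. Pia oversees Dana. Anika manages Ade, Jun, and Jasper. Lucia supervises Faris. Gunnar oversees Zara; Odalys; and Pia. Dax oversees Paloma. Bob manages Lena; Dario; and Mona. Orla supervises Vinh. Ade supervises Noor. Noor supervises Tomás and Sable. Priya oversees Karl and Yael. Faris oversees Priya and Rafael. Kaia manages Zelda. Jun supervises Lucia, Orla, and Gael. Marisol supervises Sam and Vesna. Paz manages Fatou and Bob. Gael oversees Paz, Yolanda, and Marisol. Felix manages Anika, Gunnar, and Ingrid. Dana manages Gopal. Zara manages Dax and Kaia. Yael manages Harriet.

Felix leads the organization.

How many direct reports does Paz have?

Paz directly manages Fatou, Bob. That is 2 direct reports.

2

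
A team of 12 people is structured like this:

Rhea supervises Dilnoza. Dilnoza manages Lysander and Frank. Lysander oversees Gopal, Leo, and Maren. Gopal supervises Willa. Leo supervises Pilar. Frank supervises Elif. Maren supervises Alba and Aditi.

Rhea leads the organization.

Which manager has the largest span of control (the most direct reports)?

Direct-report counts: Rhea has 1; Dilnoza has 2; Frank has 1; Lysander has 3; Maren has 2; Leo has 1; Gopal has 1. The largest is 3, held by Lysander.

Lysander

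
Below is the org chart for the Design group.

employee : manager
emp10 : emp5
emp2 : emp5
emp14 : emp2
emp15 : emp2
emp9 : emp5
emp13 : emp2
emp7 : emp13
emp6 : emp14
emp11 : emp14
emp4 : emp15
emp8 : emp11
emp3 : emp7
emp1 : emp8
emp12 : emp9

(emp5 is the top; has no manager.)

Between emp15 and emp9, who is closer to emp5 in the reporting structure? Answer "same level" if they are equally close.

emp9

emp15 is 2 levels below emp5; emp9 is 1. emp9 is higher.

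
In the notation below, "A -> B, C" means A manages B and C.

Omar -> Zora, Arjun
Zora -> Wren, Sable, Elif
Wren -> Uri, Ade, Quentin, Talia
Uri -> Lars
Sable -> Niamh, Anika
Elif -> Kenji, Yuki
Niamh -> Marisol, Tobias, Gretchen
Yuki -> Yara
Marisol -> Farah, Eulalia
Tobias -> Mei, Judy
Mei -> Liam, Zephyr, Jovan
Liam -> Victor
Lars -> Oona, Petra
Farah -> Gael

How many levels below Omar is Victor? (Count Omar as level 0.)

7

Chain from Victor up to Omar: Victor → Liam → Mei → Tobias → Niamh → Sable → Zora → Omar. That is 7 steps up, so Victor is 7 levels below Omar.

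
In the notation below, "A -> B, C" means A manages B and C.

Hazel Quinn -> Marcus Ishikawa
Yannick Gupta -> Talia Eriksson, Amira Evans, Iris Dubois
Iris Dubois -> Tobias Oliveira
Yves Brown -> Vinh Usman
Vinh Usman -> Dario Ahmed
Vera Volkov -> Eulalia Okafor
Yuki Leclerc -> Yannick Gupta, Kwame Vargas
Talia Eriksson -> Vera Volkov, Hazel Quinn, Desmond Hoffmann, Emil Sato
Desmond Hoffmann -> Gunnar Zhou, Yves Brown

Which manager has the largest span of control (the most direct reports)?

Talia Eriksson

Direct-report counts: Yuki Leclerc has 2; Yannick Gupta has 3; Iris Dubois has 1; Talia Eriksson has 4; Desmond Hoffmann has 2; Yves Brown has 1; Vinh Usman has 1; Hazel Quinn has 1; Vera Volkov has 1. The largest is 4, held by Talia Eriksson.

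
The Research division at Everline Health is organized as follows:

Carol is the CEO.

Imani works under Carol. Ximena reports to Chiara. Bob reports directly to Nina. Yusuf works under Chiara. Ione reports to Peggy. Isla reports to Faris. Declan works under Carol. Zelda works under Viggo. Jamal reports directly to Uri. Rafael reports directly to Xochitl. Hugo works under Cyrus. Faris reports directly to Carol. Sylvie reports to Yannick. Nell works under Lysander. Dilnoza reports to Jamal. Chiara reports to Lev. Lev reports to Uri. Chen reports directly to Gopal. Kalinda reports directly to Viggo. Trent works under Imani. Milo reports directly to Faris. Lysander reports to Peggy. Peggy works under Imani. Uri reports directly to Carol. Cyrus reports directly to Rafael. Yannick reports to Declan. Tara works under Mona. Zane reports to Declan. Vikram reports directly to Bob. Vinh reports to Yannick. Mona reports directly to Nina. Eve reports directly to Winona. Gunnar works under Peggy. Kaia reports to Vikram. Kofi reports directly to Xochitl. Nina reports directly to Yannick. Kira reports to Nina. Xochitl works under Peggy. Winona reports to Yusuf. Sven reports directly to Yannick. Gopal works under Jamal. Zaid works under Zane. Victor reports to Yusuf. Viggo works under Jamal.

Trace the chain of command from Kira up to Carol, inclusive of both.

Kira reports to Nina. Nina reports to Yannick. Yannick reports to Declan. Declan reports to Carol. Carol is at the top.

Kira -> Nina -> Yannick -> Declan -> Carol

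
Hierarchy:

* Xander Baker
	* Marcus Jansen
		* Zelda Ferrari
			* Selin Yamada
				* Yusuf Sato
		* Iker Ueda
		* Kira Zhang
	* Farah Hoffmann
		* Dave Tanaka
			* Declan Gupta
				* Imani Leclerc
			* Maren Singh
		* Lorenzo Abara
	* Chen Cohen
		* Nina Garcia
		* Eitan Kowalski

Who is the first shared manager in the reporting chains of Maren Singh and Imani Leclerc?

Dave Tanaka

Maren Singh's chain of managers is Dave Tanaka, Farah Hoffmann, Xander Baker. Imani Leclerc's chain of managers is Declan Gupta, Dave Tanaka, Farah Hoffmann, Xander Baker. The first manager that appears in both chains is Dave Tanaka.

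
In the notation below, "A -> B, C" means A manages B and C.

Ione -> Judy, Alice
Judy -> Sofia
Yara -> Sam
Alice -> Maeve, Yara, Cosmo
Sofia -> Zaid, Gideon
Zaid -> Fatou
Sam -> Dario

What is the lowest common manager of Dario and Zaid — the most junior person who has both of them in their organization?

Dario's chain of managers is Sam, Yara, Alice, Ione. Zaid's chain of managers is Sofia, Judy, Ione. The first manager that appears in both chains is Ione.

Ione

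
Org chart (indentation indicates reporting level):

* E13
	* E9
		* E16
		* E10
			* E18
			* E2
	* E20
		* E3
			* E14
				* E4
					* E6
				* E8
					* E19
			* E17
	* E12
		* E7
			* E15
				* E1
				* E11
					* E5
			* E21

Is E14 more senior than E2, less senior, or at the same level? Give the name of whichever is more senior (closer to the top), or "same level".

Both E14 and E2 are 3 levels below E13.

same level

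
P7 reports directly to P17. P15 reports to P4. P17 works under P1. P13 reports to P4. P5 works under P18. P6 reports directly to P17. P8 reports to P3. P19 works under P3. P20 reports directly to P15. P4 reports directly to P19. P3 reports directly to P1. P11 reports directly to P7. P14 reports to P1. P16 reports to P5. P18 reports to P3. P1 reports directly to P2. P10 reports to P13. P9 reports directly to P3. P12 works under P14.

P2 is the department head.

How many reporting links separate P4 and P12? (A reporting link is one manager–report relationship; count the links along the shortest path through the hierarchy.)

P4 is 3 levels below P1, and P12 is 2 levels below P1 (their lowest common manager). The shortest path runs up from P4 to P1 and back down to P12: 3 + 2 = 5 links.

5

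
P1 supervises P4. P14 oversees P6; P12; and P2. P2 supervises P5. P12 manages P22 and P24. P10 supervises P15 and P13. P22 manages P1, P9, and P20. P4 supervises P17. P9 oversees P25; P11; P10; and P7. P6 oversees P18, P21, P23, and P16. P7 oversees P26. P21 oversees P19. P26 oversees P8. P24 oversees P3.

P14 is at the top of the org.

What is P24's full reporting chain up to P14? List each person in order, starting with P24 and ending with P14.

P24 -> P12 -> P14

P24 reports to P12. P12 reports to P14. P14 is at the top.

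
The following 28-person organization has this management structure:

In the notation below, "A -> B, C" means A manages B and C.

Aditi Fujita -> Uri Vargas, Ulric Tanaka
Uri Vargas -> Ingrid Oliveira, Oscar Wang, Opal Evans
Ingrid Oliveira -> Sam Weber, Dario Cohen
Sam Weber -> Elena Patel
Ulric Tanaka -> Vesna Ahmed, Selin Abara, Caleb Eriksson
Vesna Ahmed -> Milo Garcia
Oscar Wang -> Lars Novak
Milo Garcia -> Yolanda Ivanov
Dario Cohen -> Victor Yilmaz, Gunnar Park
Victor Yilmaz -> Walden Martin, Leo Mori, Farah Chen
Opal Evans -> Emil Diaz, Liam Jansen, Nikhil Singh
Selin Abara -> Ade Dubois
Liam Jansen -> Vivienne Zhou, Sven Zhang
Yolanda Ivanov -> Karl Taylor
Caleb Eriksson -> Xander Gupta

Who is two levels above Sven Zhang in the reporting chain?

Sven Zhang reports to Liam Jansen, and Liam Jansen reports to Opal Evans. So Sven Zhang's skip-level manager is Opal Evans.

Opal Evans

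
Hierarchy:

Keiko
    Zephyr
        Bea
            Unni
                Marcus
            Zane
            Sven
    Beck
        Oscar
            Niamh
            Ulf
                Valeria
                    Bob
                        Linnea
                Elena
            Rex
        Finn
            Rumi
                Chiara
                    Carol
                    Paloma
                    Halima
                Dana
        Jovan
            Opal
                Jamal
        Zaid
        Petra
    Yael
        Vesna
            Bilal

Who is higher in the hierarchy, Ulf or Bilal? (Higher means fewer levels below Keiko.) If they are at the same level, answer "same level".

same level

Both Ulf and Bilal are 3 levels below Keiko.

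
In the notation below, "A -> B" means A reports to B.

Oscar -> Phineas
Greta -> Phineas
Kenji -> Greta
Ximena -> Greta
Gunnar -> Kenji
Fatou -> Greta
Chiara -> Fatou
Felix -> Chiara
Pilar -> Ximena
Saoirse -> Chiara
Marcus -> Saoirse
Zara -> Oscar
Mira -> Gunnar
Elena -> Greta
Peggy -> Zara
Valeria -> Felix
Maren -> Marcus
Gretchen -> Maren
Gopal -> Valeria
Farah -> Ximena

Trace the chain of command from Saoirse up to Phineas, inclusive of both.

Saoirse -> Chiara -> Fatou -> Greta -> Phineas

Saoirse reports to Chiara. Chiara reports to Fatou. Fatou reports to Greta. Greta reports to Phineas. Phineas is at the top.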